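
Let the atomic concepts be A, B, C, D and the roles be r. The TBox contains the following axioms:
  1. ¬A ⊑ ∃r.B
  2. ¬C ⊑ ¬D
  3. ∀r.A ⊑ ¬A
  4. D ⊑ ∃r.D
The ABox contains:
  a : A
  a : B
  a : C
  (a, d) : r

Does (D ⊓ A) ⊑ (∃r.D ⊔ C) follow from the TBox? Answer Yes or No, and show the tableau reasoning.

Yes

1. (D ⊓ A) ⊑ (∃r.D ⊔ C)  ⇔  ((D ⊓ A) ⊓ (∀r.¬D ⊓ ¬C)) unsat w.r.t. T
   all branches close; clash {D, ¬D} at x₀
2. Hence (D ⊓ A) ⊑ (∃r.D ⊔ C): entailed.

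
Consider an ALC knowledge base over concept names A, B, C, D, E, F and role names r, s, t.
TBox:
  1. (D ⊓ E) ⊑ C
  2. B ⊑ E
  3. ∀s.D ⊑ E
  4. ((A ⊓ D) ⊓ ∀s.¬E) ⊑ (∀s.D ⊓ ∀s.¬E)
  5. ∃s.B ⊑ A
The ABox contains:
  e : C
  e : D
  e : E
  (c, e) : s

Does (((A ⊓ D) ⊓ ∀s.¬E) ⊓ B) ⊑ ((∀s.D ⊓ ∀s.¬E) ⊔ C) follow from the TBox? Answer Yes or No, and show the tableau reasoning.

Yes

1. (((A ⊓ D) ⊓ ∀s.¬E) ⊓ B) ⊑ ((∀s.D ⊓ ∀s.¬E) ⊔ C)  ⇔  ((((A ⊓ D) ⊓ ∀s.¬E) ⊓ B) ⊓ ((∃s.¬D ⊔ ∃s.E) ⊓ ¬C)) unsat w.r.t. T
   all branches close; clash {C, ¬C} at x₀
2. Hence (((A ⊓ D) ⊓ ∀s.¬E) ⊓ B) ⊑ ((∀s.D ⊓ ∀s.¬E) ⊔ C): entailed.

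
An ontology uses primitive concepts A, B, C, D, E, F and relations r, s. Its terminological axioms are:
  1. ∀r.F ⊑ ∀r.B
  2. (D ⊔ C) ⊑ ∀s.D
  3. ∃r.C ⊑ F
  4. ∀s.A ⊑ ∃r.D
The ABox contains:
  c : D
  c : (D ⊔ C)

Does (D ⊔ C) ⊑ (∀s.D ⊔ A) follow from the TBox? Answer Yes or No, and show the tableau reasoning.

Yes

1. (D ⊔ C) ⊑ (∀s.D ⊔ A)  ⇔  ((D ⊔ C) ⊓ (∃s.¬D ⊓ ¬A)) unsat w.r.t. T
   all branches close; clash {D, ¬D} at an ∃-successor
2. Hence (D ⊔ C) ⊑ (∀s.D ⊔ A): entailed.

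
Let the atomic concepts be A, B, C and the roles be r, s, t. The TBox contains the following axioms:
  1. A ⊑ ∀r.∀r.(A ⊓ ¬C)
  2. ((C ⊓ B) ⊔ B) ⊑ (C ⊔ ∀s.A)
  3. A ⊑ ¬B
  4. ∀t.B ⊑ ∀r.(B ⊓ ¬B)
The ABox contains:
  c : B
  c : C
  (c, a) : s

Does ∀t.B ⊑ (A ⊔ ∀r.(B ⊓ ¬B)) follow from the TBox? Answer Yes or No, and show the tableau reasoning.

Yes

1. ∀t.B ⊑ (A ⊔ ∀r.(B ⊓ ¬B))  ⇔  (∀t.B ⊓ (¬A ⊓ ∃r.(¬B ⊔ B))) unsat w.r.t. T
   all branches close; clash {B, ¬B} at an ∃-successor
2. Hence ∀t.B ⊑ (A ⊔ ∀r.(B ⊓ ¬B)): entailed.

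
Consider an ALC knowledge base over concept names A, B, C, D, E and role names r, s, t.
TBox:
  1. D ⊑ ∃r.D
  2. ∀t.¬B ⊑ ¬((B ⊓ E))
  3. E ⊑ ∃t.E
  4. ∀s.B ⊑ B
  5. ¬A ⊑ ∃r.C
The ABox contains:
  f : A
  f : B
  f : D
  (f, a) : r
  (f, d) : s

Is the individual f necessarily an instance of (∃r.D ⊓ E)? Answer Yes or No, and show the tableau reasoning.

No

1. f : (∃r.D ⊓ E)?  L(f) = {A, B, D} ∪ {(∀r.¬D ⊔ ¬E)}
   apply at f: D⊑∃r.D
   open: L(f) ⊇ {A, B, D, ¬E, ∃r.D, …} (+ ∃-successors) — f ∉ (∃r.D ⊓ E) possible
2. Hence f : (∃r.D ⊓ E): not entailed.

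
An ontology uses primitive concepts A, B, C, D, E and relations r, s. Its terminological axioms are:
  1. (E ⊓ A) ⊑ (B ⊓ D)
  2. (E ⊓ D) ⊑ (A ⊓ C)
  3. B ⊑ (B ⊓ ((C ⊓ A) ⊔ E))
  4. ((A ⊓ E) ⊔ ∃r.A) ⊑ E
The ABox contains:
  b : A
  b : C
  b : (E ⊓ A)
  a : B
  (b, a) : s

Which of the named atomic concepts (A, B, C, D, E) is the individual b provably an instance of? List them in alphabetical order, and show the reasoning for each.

1. b : A?  L(b) = {A, C, (E ⊓ A)} ∪ {¬A}
   clash {A, ¬A} at b — b ∈ A
2. b : B?  L(b) = {A, C, (E ⊓ A)} ∪ {¬B}
   clash {B, ¬B} at b — b ∈ B
3. b : C?  L(b) = {A, C, (E ⊓ A)} ∪ {¬C}
   clash {C, ¬C} at b — b ∈ C
4. b : D?  L(b) = {A, C, (E ⊓ A)} ∪ {¬D}
   clash {D, ¬D} at b — b ∈ D
5. b : E?  L(b) = {A, C, (E ⊓ A)} ∪ {¬E}
   clash {E, ¬E} at b — b ∈ E
6. Entailed for b: {A, B, C, D, E}

{A, B, C, D, E}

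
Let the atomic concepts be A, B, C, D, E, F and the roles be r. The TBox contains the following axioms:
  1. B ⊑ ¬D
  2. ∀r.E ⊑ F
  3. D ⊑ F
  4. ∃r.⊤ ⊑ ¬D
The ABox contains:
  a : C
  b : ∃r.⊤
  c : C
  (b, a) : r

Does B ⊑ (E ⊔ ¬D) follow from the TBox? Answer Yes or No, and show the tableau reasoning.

Yes

1. B ⊑ (E ⊔ ¬D)  ⇔  (B ⊓ (¬E ⊓ D)) unsat w.r.t. T
   all branches close; clash {D, ¬D} at x₀
2. Hence B ⊑ (E ⊔ ¬D): entailed.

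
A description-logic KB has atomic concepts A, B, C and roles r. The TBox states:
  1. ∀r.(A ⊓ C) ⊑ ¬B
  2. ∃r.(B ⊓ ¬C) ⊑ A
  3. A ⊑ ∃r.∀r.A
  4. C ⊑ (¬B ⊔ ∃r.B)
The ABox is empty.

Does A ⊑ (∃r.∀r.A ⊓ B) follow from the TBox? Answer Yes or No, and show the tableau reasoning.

1. A ⊑ (∃r.∀r.A ⊓ B)  ⇔  (A ⊓ (∀r.∃r.¬A ⊔ ¬B)) unsat w.r.t. T
   apply at x₀: A⊑∃r.∀r.A
   open: L(x₀) ⊇ {A, ¬B, ¬C, ∃r.∀r.A} (+ ∃-successors)
2. Hence A ⊑ (∃r.∀r.A ⊓ B): not entailed.

No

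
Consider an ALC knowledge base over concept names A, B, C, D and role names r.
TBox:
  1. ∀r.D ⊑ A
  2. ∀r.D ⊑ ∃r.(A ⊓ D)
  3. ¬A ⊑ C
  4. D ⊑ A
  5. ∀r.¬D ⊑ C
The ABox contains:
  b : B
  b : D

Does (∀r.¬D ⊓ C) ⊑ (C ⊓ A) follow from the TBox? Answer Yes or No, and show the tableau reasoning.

No

1. (∀r.¬D ⊓ C) ⊑ (C ⊓ A)  ⇔  ((∀r.¬D ⊓ C) ⊓ (¬C ⊔ ¬A)) unsat w.r.t. T
   open: L(x₀) ⊇ {C, ¬A, ¬D, ∀r.¬D, ∃r.¬D} (+ ∃-successors)
2. Hence (∀r.¬D ⊓ C) ⊑ (C ⊓ A): not entailed.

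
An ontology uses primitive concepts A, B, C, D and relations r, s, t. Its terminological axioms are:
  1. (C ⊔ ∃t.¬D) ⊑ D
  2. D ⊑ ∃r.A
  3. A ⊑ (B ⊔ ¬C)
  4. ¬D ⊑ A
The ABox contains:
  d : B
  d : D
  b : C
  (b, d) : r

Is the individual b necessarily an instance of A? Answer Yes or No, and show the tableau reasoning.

No

1. b : A?  L(b) = {C} ∪ {¬A}
   open: L(b) ⊇ {C, D, ¬A, ∃r.A} (+ ∃-successors) — b ∉ A possible
2. Hence b : A: not entailed.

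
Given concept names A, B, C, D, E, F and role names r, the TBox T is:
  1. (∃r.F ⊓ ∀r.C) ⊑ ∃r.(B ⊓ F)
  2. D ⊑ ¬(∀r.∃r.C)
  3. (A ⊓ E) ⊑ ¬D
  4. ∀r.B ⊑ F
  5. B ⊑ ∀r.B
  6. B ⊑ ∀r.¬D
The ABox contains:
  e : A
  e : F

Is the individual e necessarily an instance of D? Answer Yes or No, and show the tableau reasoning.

1. e : D?  L(e) = {A, F} ∪ {¬D}
   open: L(e) ⊇ {A, F, ¬B, ¬D, ∀r.¬F} — e ∉ D possible
2. Hence e : D: not entailed.

No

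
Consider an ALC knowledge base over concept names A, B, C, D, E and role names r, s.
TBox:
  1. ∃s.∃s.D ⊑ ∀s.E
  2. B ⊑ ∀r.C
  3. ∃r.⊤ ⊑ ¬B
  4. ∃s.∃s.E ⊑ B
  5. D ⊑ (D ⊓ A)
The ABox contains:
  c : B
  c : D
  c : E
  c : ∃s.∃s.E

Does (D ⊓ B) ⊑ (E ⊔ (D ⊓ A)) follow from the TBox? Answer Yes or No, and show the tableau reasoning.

1. (D ⊓ B) ⊑ (E ⊔ (D ⊓ A))  ⇔  ((D ⊓ B) ⊓ (¬E ⊓ (¬D ⊔ ¬A))) unsat w.r.t. T
   all branches close; clash {A, ¬A} at x₀
2. Hence (D ⊓ B) ⊑ (E ⊔ (D ⊓ A)): entailed.

Yes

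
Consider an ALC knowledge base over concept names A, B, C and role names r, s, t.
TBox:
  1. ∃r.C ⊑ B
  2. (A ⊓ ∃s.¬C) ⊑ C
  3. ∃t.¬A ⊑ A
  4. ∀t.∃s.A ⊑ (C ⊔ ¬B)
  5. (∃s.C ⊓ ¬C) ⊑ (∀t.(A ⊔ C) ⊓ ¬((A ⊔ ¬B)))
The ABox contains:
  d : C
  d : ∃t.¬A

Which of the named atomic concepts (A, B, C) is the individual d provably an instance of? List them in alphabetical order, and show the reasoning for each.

{A, C}

1. d : A?  L(d) = {C, ∃t.¬A} ∪ {¬A}
   clash {A, ¬A} at d — d ∈ A
2. d : B?  L(d) = {C, ∃t.¬A} ∪ {¬B}
   apply at d: ∃t.¬A⊑A
   open: L(d) ⊇ {A, C, ¬B, ∀r.¬C, ∃t.¬A, …} (+ ∃-successors) — d ∉ B possible
3. d : C?  L(d) = {C, ∃t.¬A} ∪ {¬C}
   clash {C, ¬C} at d — d ∈ C
4. Entailed for d: {A, C}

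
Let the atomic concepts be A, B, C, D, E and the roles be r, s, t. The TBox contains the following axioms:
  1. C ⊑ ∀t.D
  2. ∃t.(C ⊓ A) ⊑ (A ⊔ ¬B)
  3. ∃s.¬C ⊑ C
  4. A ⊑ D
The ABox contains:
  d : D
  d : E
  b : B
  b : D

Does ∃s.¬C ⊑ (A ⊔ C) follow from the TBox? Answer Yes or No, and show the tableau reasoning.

1. ∃s.¬C ⊑ (A ⊔ C)  ⇔  (∃s.¬C ⊓ (¬A ⊓ ¬C)) unsat w.r.t. T
   all branches close; clash {C, ¬C} at x₀
2. Hence ∃s.¬C ⊑ (A ⊔ C): entailed.

Yes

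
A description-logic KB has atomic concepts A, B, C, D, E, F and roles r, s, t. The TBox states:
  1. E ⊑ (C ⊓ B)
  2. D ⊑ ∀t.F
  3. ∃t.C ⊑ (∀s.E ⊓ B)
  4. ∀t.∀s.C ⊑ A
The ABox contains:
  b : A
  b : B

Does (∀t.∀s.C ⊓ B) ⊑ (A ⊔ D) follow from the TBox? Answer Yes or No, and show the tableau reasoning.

Yes

1. (∀t.∀s.C ⊓ B) ⊑ (A ⊔ D)  ⇔  ((∀t.∀s.C ⊓ B) ⊓ (¬A ⊓ ¬D)) unsat w.r.t. T
   all branches close; clash {A, ¬A} at x₀
2. Hence (∀t.∀s.C ⊓ B) ⊑ (A ⊔ D): entailed.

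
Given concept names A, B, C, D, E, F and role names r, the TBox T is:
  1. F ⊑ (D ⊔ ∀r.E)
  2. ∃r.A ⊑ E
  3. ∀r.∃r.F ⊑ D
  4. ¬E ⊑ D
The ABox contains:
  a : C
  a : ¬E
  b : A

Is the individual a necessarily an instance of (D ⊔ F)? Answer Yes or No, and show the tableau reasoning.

Yes

1. a : (D ⊔ F)?  L(a) = {C, ¬E} ∪ {(¬D ⊓ ¬F)}
   clash {D, ¬D} at a — a ∈ (D ⊔ F)
2. Hence a : (D ⊔ F): entailed.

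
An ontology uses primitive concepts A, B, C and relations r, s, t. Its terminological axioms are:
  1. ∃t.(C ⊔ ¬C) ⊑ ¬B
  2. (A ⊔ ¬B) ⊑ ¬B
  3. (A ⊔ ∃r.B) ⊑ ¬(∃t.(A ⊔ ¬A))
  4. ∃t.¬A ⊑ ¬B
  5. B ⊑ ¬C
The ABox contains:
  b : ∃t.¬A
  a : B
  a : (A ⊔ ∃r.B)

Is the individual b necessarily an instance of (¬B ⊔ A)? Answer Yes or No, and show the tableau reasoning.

Yes

1. b : (¬B ⊔ A)?  L(b) = {∃t.¬A} ∪ {(B ⊓ ¬A)}
   clash {B, ¬B} at b — b ∈ (¬B ⊔ A)
2. Hence b : (¬B ⊔ A): entailed.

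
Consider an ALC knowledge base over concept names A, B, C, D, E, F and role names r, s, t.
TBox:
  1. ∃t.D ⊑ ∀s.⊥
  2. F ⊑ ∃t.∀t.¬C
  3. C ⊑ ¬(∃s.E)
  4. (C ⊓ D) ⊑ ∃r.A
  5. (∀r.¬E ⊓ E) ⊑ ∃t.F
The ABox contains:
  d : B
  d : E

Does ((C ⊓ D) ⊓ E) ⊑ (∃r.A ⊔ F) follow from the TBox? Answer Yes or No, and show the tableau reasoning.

1. ((C ⊓ D) ⊓ E) ⊑ (∃r.A ⊔ F)  ⇔  (((C ⊓ D) ⊓ E) ⊓ (∀r.¬A ⊓ ¬F)) unsat w.r.t. T
   all branches close; clash {A, ¬A} at an ∃-successor
2. Hence ((C ⊓ D) ⊓ E) ⊑ (∃r.A ⊔ F): entailed.

Yes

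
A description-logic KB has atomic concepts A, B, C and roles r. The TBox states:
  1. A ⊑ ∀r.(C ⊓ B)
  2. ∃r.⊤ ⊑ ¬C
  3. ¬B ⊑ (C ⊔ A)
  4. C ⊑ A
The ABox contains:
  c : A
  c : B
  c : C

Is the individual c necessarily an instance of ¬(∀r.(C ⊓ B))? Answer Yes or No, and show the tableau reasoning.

1. c : ¬(∀r.(C ⊓ B))?  L(c) = {A, B, C} ∪ {∀r.(C ⊓ B)}
   open: L(c) ⊇ {A, B, C, ∀r.(C ⊓ B), ∀r.⊥} — c ∉ ¬(∀r.(C ⊓ B)) possible
2. Hence c : ¬(∀r.(C ⊓ B)): not entailed.

No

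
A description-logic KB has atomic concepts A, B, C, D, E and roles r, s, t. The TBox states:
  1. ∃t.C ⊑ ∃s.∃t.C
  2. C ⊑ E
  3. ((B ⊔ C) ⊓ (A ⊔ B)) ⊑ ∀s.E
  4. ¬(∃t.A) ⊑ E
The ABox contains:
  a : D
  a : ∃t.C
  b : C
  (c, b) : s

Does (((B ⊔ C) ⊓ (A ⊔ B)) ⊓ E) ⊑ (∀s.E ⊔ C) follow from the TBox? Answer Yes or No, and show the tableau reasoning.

Yes

1. (((B ⊔ C) ⊓ (A ⊔ B)) ⊓ E) ⊑ (∀s.E ⊔ C)  ⇔  ((((B ⊔ C) ⊓ (A ⊔ B)) ⊓ E) ⊓ (∃s.¬E ⊓ ¬C)) unsat w.r.t. T
   all branches close; clash {E, ¬E} at an ∃-successor
2. Hence (((B ⊔ C) ⊓ (A ⊔ B)) ⊓ E) ⊑ (∀s.E ⊔ C): entailed.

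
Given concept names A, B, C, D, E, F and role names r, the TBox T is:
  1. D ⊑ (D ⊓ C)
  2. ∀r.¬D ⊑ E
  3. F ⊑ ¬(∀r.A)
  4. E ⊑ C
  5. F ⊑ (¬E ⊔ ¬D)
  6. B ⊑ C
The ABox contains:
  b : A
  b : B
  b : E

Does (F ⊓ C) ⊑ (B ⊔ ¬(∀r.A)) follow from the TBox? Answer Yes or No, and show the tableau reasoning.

Yes

1. (F ⊓ C) ⊑ (B ⊔ ¬(∀r.A))  ⇔  ((F ⊓ C) ⊓ (¬B ⊓ ∀r.A)) unsat w.r.t. T
   all branches close; clash {D, ¬D} at x₀
2. Hence (F ⊓ C) ⊑ (B ⊔ ¬(∀r.A)): entailed.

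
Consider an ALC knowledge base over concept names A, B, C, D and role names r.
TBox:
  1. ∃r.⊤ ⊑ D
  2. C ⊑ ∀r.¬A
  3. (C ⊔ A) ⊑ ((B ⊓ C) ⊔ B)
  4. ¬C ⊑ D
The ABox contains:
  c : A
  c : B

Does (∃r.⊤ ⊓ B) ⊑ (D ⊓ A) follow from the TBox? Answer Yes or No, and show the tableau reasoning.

1. (∃r.⊤ ⊓ B) ⊑ (D ⊓ A)  ⇔  ((∃r.⊤ ⊓ B) ⊓ (¬D ⊔ ¬A)) unsat w.r.t. T
   apply at x₀: ∃r.⊤⊑D
   open: L(x₀) ⊇ {B, C, D, ¬A, ∀r.¬A, …} (+ ∃-successors)
2. Hence (∃r.⊤ ⊓ B) ⊑ (D ⊓ A): not entailed.

No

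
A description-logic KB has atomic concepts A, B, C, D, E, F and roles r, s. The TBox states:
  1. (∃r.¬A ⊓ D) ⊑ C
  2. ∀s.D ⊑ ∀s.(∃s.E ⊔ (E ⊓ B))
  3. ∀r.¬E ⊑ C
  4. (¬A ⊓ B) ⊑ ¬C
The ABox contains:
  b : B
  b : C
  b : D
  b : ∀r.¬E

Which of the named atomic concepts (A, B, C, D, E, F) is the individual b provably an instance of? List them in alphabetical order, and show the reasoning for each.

{A, B, C, D}

1. b : A?  L(b) = {B, C, D, ∀r.¬E} ∪ {¬A}
   clash {C, ¬C} at b — b ∈ A
2. b : B?  L(b) = {B, C, D, ∀r.¬E} ∪ {¬B}
   clash {B, ¬B} at b — b ∈ B
3. b : C?  L(b) = {B, C, D, ∀r.¬E} ∪ {¬C}
   clash {C, ¬C} at b — b ∈ C
4. b : D?  L(b) = {B, C, D, ∀r.¬E} ∪ {¬D}
   clash {D, ¬D} at b — b ∈ D
5. b : E?  L(b) = {B, C, D, ∀r.¬E} ∪ {¬E}
   open: L(b) ⊇ {A, B, C, D, ¬E, …} (+ ∃-successors) — b ∉ E possible
6. b : F?  L(b) = {B, C, D, ∀r.¬E} ∪ {¬F}
   open: L(b) ⊇ {A, B, C, D, ¬F, …} (+ ∃-successors) — b ∉ F possible
7. Entailed for b: {A, B, C, D}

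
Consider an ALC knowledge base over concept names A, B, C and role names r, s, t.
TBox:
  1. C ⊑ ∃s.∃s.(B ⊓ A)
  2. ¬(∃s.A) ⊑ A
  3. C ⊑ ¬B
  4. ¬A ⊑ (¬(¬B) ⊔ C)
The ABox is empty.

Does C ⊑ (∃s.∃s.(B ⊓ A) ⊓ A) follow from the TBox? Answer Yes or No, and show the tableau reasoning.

No

1. C ⊑ (∃s.∃s.(B ⊓ A) ⊓ A)  ⇔  (C ⊓ (∀s.∀s.(¬B ⊔ ¬A) ⊔ ¬A)) unsat w.r.t. T
   apply at x₀: C⊑∃s.∃s.(B ⊓ A); C⊑¬B
   open: L(x₀) ⊇ {C, ¬A, ¬B, ∃s.A, ∃s.∃s.(B ⊓ A)} (+ ∃-successors)
2. Hence C ⊑ (∃s.∃s.(B ⊓ A) ⊓ A): not entailed.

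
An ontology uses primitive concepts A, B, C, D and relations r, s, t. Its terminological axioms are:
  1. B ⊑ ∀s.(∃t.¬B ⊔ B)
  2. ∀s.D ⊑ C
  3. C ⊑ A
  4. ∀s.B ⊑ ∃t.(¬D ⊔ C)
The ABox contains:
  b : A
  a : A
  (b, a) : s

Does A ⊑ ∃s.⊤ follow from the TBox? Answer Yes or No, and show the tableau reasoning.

No

1. A ⊑ ∃s.⊤  ⇔  (A ⊓ ∀s.⊥) unsat w.r.t. T
   open: L(x₀) ⊇ {A, C, ¬B, ∀s.⊥, ∃t.(¬D ⊔ C)} (+ ∃-successors)
2. Hence A ⊑ ∃s.⊤: not entailed.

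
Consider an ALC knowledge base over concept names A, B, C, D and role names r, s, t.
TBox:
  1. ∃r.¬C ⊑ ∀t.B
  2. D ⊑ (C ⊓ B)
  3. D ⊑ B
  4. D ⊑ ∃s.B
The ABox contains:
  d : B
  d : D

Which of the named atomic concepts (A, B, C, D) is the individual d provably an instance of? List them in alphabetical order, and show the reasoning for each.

1. d : A?  L(d) = {B, D} ∪ {¬A}
   apply at d: D⊑(C ⊓ B); D⊑∃s.B
   open: L(d) ⊇ {B, C, D, ¬A, ∀r.C, …} (+ ∃-successors) — d ∉ A possible
2. d : B?  L(d) = {B, D} ∪ {¬B}
   clash {B, ¬B} at d — d ∈ B
3. d : C?  L(d) = {B, D} ∪ {¬C}
   clash {C, ¬C} at d — d ∈ C
4. d : D?  L(d) = {B, D} ∪ {¬D}
   clash {D, ¬D} at d — d ∈ D
5. Entailed for d: {B, C, D}

{B, C, D}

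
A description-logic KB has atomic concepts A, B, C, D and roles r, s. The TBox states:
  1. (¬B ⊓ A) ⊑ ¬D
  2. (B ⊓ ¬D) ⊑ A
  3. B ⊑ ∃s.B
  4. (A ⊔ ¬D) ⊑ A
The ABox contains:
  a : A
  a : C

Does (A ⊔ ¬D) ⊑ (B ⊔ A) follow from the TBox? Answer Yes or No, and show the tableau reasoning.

Yes

1. (A ⊔ ¬D) ⊑ (B ⊔ A)  ⇔  ((A ⊔ ¬D) ⊓ (¬B ⊓ ¬A)) unsat w.r.t. T
   all branches close; clash {A, ¬A} at x₀
2. Hence (A ⊔ ¬D) ⊑ (B ⊔ A): entailed.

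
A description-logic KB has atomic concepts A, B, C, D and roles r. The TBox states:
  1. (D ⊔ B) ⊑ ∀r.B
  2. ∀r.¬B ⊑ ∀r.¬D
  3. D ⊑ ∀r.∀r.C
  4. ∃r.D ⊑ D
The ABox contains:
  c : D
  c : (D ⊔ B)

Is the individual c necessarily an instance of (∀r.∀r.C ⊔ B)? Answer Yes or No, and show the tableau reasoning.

1. c : (∀r.∀r.C ⊔ B)?  L(c) = {D, (D ⊔ B)} ∪ {(∃r.∃r.¬C ⊓ ¬B)}
   clash {D, ¬D} at an ∃-successor — c ∈ (∀r.∀r.C ⊔ B)
2. Hence c : (∀r.∀r.C ⊔ B): entailed.

Yes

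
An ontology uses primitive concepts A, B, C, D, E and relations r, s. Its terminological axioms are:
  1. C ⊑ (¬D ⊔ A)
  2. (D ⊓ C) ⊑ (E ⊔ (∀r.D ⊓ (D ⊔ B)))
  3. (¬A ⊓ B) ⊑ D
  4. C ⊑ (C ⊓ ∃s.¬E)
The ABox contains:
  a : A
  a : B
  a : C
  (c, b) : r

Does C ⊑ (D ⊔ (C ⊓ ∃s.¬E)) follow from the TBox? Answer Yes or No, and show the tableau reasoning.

Yes

1. C ⊑ (D ⊔ (C ⊓ ∃s.¬E))  ⇔  (C ⊓ (¬D ⊓ (¬C ⊔ ∀s.E))) unsat w.r.t. T
   all branches close; clash {D, ¬D} at x₀
2. Hence C ⊑ (D ⊔ (C ⊓ ∃s.¬E)): entailed.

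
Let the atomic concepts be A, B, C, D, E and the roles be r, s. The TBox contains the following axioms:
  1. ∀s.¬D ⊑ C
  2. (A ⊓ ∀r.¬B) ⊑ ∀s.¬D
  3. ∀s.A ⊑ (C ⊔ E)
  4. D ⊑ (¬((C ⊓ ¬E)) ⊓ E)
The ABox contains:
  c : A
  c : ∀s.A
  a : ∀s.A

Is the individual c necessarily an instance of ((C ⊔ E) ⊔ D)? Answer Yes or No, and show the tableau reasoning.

Yes

1. c : ((C ⊔ E) ⊔ D)?  L(c) = {A, ∀s.A} ∪ {((¬C ⊓ ¬E) ⊓ ¬D)}
   clash {C, ¬C} at c — c ∈ ((C ⊔ E) ⊔ D)
2. Hence c : ((C ⊔ E) ⊔ D): entailed.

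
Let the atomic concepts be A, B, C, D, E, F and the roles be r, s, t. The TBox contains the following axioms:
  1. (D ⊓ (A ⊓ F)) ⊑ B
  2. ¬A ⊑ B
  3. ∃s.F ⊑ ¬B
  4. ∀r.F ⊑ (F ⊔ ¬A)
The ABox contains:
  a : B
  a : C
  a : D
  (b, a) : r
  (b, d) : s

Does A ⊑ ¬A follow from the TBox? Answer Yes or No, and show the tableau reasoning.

No

1. A ⊑ ¬A  ⇔  (A ⊓ A) unsat w.r.t. T
   open: L(x₀) ⊇ {A, ¬D, ∀s.¬F, ∃r.¬F} (+ ∃-successors)
2. Hence A ⊑ ¬A: not entailed.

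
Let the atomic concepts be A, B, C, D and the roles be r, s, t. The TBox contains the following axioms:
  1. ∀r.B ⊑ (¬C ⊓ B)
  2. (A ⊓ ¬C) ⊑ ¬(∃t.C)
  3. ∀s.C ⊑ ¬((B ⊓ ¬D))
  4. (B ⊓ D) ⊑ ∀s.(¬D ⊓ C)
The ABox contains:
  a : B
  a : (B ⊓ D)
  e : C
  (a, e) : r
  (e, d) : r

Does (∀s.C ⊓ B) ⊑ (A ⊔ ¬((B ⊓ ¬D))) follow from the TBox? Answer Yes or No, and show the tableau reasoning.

Yes

1. (∀s.C ⊓ B) ⊑ (A ⊔ ¬((B ⊓ ¬D)))  ⇔  ((∀s.C ⊓ B) ⊓ (¬A ⊓ (B ⊓ ¬D))) unsat w.r.t. T
   all branches close; clash {D, ¬D} at x₀
2. Hence (∀s.C ⊓ B) ⊑ (A ⊔ ¬((B ⊓ ¬D))): entailed.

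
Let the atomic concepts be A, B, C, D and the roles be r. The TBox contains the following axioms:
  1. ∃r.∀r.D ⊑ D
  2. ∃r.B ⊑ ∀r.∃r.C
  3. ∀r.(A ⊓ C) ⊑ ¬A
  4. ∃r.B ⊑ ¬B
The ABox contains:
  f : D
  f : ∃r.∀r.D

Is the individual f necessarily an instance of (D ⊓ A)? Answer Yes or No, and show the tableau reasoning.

1. f : (D ⊓ A)?  L(f) = {D, ∃r.∀r.D} ∪ {(¬D ⊔ ¬A)}
   open: L(f) ⊇ {D, ¬A, ∀r.¬B, ∃r.∀r.D} (+ ∃-successors) — f ∉ (D ⊓ A) possible
2. Hence f : (D ⊓ A): not entailed.

No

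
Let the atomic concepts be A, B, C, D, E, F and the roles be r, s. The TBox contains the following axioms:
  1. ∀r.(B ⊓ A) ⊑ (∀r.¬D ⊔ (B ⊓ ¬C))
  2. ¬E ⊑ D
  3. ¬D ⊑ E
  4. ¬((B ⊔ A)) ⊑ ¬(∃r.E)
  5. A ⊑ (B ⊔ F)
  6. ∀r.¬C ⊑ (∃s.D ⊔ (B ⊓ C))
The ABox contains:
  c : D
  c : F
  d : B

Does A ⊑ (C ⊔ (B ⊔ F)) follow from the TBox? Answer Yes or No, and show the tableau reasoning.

Yes

1. A ⊑ (C ⊔ (B ⊔ F))  ⇔  (A ⊓ (¬C ⊓ (¬B ⊓ ¬F))) unsat w.r.t. T
   all branches close; clash {F, ¬F} at x₀
2. Hence A ⊑ (C ⊔ (B ⊔ F)): entailed.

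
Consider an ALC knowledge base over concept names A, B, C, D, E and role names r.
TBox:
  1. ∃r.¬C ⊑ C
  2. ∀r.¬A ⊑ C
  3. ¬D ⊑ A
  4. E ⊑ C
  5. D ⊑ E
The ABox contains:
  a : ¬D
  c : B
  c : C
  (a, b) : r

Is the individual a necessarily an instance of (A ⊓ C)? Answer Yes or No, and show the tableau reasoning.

No

1. a : (A ⊓ C)?  L(a) = {¬D} ∪ {(¬A ⊔ ¬C)}
   apply at a: ¬D⊑A
   open: L(a) ⊇ {A, ¬C, ¬D, ¬E, ∀r.C, …} (+ ∃-successors) — a ∉ (A ⊓ C) possible
2. Hence a : (A ⊓ C): not entailed.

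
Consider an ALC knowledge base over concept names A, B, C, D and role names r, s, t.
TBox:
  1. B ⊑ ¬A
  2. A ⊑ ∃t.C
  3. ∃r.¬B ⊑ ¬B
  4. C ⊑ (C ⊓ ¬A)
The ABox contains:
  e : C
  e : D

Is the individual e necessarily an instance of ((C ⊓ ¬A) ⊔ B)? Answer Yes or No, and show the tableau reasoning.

1. e : ((C ⊓ ¬A) ⊔ B)?  L(e) = {C, D} ∪ {((¬C ⊔ A) ⊓ ¬B)}
   clash {A, ¬A} at e — e ∈ ((C ⊓ ¬A) ⊔ B)
2. Hence e : ((C ⊓ ¬A) ⊔ B): entailed.

Yes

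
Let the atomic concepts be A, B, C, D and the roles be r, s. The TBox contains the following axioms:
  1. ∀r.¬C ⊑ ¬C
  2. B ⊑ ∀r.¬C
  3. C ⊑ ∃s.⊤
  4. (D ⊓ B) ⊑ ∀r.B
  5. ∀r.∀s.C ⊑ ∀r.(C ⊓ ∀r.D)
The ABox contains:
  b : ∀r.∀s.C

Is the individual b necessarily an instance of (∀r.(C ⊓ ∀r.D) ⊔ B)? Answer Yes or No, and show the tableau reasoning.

Yes

1. b : (∀r.(C ⊓ ∀r.D) ⊔ B)?  L(b) = {∀r.∀s.C} ∪ {(∃r.(¬C ⊔ ∃r.¬D) ⊓ ¬B)}
   clash {C, ¬C} at an ∃-successor — b ∈ (∀r.(C ⊓ ∀r.D) ⊔ B)
2. Hence b : (∀r.(C ⊓ ∀r.D) ⊔ B): entailed.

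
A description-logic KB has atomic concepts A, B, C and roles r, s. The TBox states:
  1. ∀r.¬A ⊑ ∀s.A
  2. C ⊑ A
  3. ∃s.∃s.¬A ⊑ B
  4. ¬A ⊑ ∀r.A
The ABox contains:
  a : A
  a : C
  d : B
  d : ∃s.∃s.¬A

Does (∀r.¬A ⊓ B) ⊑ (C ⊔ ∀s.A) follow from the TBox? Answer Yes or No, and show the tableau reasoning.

1. (∀r.¬A ⊓ B) ⊑ (C ⊔ ∀s.A)  ⇔  ((∀r.¬A ⊓ B) ⊓ (¬C ⊓ ∃s.¬A)) unsat w.r.t. T
   all branches close; clash {A, ¬A} at an ∃-successor
2. Hence (∀r.¬A ⊓ B) ⊑ (C ⊔ ∀s.A): entailed.

Yes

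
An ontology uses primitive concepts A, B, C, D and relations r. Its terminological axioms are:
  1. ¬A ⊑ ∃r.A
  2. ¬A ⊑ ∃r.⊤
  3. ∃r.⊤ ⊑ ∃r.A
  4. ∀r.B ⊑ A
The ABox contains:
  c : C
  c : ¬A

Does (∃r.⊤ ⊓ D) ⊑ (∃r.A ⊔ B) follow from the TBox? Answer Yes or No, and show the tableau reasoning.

Yes

1. (∃r.⊤ ⊓ D) ⊑ (∃r.A ⊔ B)  ⇔  ((∃r.⊤ ⊓ D) ⊓ (∀r.¬A ⊓ ¬B)) unsat w.r.t. T
   all branches close; clash {A, ¬A} at an ∃-successor
2. Hence (∃r.⊤ ⊓ D) ⊑ (∃r.A ⊔ B): entailed.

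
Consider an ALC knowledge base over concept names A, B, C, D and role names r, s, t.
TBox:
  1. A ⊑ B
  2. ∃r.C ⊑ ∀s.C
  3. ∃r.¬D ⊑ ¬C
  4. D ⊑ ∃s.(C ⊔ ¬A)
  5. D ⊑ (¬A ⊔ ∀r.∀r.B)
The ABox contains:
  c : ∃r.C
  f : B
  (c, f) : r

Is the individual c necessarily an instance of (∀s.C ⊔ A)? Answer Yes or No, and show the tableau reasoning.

Yes

1. c : (∀s.C ⊔ A)?  L(c) = {∃r.C} ∪ {(∃s.¬C ⊓ ¬A)}
   clash {C, ¬C} at an ∃-successor — c ∈ (∀s.C ⊔ A)
2. Hence c : (∀s.C ⊔ A): entailed.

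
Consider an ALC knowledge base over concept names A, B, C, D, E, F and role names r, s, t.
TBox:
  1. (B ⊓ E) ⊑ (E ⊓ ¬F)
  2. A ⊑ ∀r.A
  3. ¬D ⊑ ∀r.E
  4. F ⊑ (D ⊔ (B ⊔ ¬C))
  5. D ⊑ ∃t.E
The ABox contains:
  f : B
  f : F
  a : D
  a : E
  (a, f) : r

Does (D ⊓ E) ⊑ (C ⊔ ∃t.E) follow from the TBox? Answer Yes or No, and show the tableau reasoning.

Yes

1. (D ⊓ E) ⊑ (C ⊔ ∃t.E)  ⇔  ((D ⊓ E) ⊓ (¬C ⊓ ∀t.¬E)) unsat w.r.t. T
   all branches close; clash {E, ¬E} at an ∃-successor
2. Hence (D ⊓ E) ⊑ (C ⊔ ∃t.E): entailed.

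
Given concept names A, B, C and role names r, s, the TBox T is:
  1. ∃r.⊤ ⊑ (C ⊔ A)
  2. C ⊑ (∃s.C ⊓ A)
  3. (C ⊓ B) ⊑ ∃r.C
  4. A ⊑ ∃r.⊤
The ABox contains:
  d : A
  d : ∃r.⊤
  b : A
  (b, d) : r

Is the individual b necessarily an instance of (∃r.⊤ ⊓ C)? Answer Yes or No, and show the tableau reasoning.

1. b : (∃r.⊤ ⊓ C)?  L(b) = {A} ∪ {(∀r.⊥ ⊔ ¬C)}
   apply at b: A⊑∃r.⊤
   open: L(b) ⊇ {A, ¬C, ∃r.⊤} (+ ∃-successors) — b ∉ (∃r.⊤ ⊓ C) possible
2. Hence b : (∃r.⊤ ⊓ C): not entailed.

No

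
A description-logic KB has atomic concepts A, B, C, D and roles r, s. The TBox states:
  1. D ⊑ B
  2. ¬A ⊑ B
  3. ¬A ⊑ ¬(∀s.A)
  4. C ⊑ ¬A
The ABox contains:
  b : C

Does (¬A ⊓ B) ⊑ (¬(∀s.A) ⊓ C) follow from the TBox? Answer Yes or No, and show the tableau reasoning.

1. (¬A ⊓ B) ⊑ (¬(∀s.A) ⊓ C)  ⇔  ((¬A ⊓ B) ⊓ (∀s.A ⊔ ¬C)) unsat w.r.t. T
   apply at x₀: ¬A⊑¬(∀s.A)
   open: L(x₀) ⊇ {B, ¬A, ¬C, ∃s.¬A} (+ ∃-successors)
2. Hence (¬A ⊓ B) ⊑ (¬(∀s.A) ⊓ C): not entailed.

No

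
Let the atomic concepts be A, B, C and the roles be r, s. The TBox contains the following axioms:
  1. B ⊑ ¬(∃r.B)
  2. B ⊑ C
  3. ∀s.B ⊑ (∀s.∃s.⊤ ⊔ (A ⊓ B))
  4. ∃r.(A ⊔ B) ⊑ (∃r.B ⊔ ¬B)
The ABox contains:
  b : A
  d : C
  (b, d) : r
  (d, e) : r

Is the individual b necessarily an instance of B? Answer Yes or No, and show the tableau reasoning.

No

1. b : B?  L(b) = {A} ∪ {¬B}
   open: L(b) ⊇ {A, ¬B, ∀r.(¬A ⊓ ¬B), ∃s.¬B} (+ ∃-successors) — b ∉ B possible
2. Hence b : B: not entailed.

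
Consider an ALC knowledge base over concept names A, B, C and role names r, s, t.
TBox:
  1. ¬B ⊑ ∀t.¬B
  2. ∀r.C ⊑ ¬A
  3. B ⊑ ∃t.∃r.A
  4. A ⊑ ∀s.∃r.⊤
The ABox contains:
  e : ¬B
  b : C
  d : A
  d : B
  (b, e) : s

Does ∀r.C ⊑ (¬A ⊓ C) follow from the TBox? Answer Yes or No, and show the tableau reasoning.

No

1. ∀r.C ⊑ (¬A ⊓ C)  ⇔  (∀r.C ⊓ (A ⊔ ¬C)) unsat w.r.t. T
   apply at x₀: ∀r.C⊑¬A
   open: L(x₀) ⊇ {B, ¬A, ¬C, ∀r.C, ∃t.∃r.A} (+ ∃-successors)
2. Hence ∀r.C ⊑ (¬A ⊓ C): not entailed.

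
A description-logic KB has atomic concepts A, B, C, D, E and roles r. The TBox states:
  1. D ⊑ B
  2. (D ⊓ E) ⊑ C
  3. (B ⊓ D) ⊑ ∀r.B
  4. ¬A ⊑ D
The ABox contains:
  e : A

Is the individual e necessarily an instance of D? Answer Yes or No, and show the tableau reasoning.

No

1. e : D?  L(e) = {A} ∪ {¬D}
   open: L(e) ⊇ {A, ¬D} — e ∉ D possible
2. Hence e : D: not entailed.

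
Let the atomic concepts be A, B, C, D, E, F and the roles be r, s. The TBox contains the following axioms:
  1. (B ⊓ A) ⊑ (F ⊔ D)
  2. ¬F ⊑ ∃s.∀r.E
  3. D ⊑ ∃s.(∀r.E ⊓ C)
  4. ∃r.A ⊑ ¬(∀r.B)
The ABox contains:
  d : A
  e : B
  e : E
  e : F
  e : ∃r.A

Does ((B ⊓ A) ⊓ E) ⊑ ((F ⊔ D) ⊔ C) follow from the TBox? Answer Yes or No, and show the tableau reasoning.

1. ((B ⊓ A) ⊓ E) ⊑ ((F ⊔ D) ⊔ C)  ⇔  (((B ⊓ A) ⊓ E) ⊓ ((¬F ⊓ ¬D) ⊓ ¬C)) unsat w.r.t. T
   all branches close; clash {D, ¬D} at x₀
2. Hence ((B ⊓ A) ⊓ E) ⊑ ((F ⊔ D) ⊔ C): entailed.

Yes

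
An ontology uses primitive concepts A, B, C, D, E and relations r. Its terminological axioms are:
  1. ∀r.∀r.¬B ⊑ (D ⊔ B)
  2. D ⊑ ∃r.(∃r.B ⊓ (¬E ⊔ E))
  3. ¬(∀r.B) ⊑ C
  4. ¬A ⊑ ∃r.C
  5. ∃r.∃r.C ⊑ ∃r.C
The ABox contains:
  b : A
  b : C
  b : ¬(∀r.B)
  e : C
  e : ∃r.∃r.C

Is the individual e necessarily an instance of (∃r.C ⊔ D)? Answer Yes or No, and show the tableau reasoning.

Yes

1. e : (∃r.C ⊔ D)?  L(e) = {C, ∃r.∃r.C} ∪ {(∀r.¬C ⊓ ¬D)}
   clash {C, ¬C} at an ∃-successor — e ∈ (∃r.C ⊔ D)
2. Hence e : (∃r.C ⊔ D): entailed.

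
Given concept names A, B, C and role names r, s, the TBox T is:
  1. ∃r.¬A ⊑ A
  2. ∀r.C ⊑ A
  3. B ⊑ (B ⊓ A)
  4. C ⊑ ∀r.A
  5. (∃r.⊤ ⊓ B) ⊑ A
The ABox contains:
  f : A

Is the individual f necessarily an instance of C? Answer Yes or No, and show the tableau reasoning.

1. f : C?  L(f) = {A} ∪ {¬C}
   open: L(f) ⊇ {A, ¬B, ¬C} — f ∉ C possible
2. Hence f : C: not entailed.

No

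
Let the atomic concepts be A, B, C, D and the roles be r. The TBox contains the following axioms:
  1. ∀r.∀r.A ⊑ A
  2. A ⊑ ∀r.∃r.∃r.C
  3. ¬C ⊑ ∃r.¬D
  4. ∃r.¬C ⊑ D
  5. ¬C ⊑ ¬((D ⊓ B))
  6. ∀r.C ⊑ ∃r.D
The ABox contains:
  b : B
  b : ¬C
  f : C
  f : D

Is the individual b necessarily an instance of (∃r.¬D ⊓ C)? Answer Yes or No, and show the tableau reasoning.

No

1. b : (∃r.¬D ⊓ C)?  L(b) = {B, ¬C} ∪ {(∀r.D ⊔ ¬C)}
   apply at b: ¬C⊑∃r.¬D; ¬C⊑¬((D ⊓ B))
   open: L(b) ⊇ {B, ¬A, ¬C, ¬D, ∀r.C, …} (+ ∃-successors) — b ∉ (∃r.¬D ⊓ C) possible
2. Hence b : (∃r.¬D ⊓ C): not entailed.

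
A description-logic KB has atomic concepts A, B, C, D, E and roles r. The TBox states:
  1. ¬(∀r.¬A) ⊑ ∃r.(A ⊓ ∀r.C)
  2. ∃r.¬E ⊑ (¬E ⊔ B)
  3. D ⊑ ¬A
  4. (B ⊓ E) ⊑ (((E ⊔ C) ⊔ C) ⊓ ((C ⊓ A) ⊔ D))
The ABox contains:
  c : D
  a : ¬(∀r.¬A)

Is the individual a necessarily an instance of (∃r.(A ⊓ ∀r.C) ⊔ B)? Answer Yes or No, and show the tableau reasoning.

Yes

1. a : (∃r.(A ⊓ ∀r.C) ⊔ B)?  L(a) = {¬(∀r.¬A)} ∪ {(∀r.(¬A ⊔ ∃r.¬C) ⊓ ¬B)}
   clash {B, ¬B} at a — a ∈ (∃r.(A ⊓ ∀r.C) ⊔ B)
2. Hence a : (∃r.(A ⊓ ∀r.C) ⊔ B): entailed.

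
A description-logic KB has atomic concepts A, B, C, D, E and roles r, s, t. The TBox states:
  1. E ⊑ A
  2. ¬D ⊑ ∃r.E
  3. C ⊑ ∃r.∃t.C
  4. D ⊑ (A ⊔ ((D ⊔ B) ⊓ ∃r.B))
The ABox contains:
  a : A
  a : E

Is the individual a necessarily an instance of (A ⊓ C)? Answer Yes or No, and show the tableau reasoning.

No

1. a : (A ⊓ C)?  L(a) = {A, E} ∪ {(¬A ⊔ ¬C)}
   open: L(a) ⊇ {A, D, E, ¬C} — a ∉ (A ⊓ C) possible
2. Hence a : (A ⊓ C): not entailed.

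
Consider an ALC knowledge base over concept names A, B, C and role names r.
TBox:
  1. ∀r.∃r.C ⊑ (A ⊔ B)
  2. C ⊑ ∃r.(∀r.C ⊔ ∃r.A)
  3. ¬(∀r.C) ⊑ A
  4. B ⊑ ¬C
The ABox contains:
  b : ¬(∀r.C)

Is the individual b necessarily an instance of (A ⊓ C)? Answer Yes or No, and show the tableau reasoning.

No

1. b : (A ⊓ C)?  L(b) = {¬(∀r.C)} ∪ {(¬A ⊔ ¬C)}
   apply at b: ¬(∀r.C)⊑A
   open: L(b) ⊇ {A, ¬C, ∃r.¬C, ∃r.∀r.¬C} (+ ∃-successors) — b ∉ (A ⊓ C) possible
2. Hence b : (A ⊓ C): not entailed.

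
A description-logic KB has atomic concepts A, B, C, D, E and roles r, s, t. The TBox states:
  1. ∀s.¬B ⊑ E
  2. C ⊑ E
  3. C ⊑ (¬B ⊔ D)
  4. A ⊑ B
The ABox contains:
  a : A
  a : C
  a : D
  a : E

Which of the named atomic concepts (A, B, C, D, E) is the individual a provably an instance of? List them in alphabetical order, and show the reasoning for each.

{A, B, C, D, E}

1. a : A?  L(a) = {A, C, D, E} ∪ {¬A}
   clash {A, ¬A} at a — a ∈ A
2. a : B?  L(a) = {A, C, D, E} ∪ {¬B}
   clash {B, ¬B} at a — a ∈ B
3. a : C?  L(a) = {A, C, D, E} ∪ {¬C}
   clash {C, ¬C} at a — a ∈ C
4. a : D?  L(a) = {A, C, D, E} ∪ {¬D}
   clash {D, ¬D} at a — a ∈ D
5. a : E?  L(a) = {A, C, D, E} ∪ {¬E}
   clash {E, ¬E} at a — a ∈ E
6. Entailed for a: {A, B, C, D, E}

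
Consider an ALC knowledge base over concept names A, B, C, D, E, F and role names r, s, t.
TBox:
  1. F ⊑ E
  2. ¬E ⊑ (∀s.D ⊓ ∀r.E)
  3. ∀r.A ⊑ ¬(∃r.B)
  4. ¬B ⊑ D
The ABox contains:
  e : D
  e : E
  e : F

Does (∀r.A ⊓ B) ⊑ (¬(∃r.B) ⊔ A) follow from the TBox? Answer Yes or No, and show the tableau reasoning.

Yes

1. (∀r.A ⊓ B) ⊑ (¬(∃r.B) ⊔ A)  ⇔  ((∀r.A ⊓ B) ⊓ (∃r.B ⊓ ¬A)) unsat w.r.t. T
   all branches close; clash {B, ¬B} at an ∃-successor
2. Hence (∀r.A ⊓ B) ⊑ (¬(∃r.B) ⊔ A): entailed.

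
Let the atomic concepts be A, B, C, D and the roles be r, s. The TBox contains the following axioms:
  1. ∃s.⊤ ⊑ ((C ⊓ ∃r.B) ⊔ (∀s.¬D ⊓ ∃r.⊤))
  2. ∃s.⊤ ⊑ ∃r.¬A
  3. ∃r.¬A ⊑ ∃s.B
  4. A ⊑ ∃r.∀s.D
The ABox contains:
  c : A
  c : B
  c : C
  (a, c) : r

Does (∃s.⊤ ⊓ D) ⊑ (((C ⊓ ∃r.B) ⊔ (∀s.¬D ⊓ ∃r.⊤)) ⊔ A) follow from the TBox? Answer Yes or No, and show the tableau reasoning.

Yes

1. (∃s.⊤ ⊓ D) ⊑ (((C ⊓ ∃r.B) ⊔ (∀s.¬D ⊓ ∃r.⊤)) ⊔ A)  ⇔  ((∃s.⊤ ⊓ D) ⊓ (((¬C ⊔ ∀r.¬B) ⊓ (∃s.D ⊔ ∀r.⊥)) ⊓ ¬A)) unsat w.r.t. T
   all branches close; clash ⊥ at an ∃-successor
2. Hence (∃s.⊤ ⊓ D) ⊑ (((C ⊓ ∃r.B) ⊔ (∀s.¬D ⊓ ∃r.⊤)) ⊔ A): entailed.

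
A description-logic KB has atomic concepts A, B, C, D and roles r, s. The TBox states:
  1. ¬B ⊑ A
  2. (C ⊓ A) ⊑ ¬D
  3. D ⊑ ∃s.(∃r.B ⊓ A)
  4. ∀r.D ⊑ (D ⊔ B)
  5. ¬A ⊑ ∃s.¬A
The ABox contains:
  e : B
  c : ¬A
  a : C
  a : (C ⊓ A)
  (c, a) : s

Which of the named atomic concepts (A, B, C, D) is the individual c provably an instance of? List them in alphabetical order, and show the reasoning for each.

{B}

1. c : A?  L(c) = {¬A} ∪ {¬A}
   apply at c: ¬A⊑∃s.¬A
   open: L(c) ⊇ {B, ¬A, ¬D, ∃r.¬D, ∃s.¬A} (+ ∃-successors) — c ∉ A possible
2. c : B?  L(c) = {¬A} ∪ {¬B}
   clash {A, ¬A} at c — c ∈ B
3. c : C?  L(c) = {¬A} ∪ {¬C}
   apply at c: ¬A⊑∃s.¬A
   open: L(c) ⊇ {B, ¬A, ¬C, ¬D, ∃r.¬D, …} (+ ∃-successors) — c ∉ C possible
4. c : D?  L(c) = {¬A} ∪ {¬D}
   apply at c: ¬A⊑∃s.¬A
   open: L(c) ⊇ {B, ¬A, ¬D, ∃r.¬D, ∃s.¬A} (+ ∃-successors) — c ∉ D possible
5. Entailed for c: {B}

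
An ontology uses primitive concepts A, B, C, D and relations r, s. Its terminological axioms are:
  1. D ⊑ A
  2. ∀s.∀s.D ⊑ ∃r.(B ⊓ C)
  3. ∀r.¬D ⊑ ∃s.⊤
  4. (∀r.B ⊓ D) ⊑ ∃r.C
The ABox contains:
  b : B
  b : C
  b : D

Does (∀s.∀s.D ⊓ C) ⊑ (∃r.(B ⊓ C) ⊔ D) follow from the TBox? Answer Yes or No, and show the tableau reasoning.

1. (∀s.∀s.D ⊓ C) ⊑ (∃r.(B ⊓ C) ⊔ D)  ⇔  ((∀s.∀s.D ⊓ C) ⊓ (∀r.(¬B ⊔ ¬C) ⊓ ¬D)) unsat w.r.t. T
   all branches close; clash {C, ¬C} at an ∃-successor
2. Hence (∀s.∀s.D ⊓ C) ⊑ (∃r.(B ⊓ C) ⊔ D): entailed.

Yes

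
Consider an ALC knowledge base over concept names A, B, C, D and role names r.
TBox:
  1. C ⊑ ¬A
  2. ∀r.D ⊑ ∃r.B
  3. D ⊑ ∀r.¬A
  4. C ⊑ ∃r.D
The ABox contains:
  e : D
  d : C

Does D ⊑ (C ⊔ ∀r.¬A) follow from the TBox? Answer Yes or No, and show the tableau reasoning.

Yes

1. D ⊑ (C ⊔ ∀r.¬A)  ⇔  (D ⊓ (¬C ⊓ ∃r.A)) unsat w.r.t. T
   all branches close; clash {A, ¬A} at an ∃-successor
2. Hence D ⊑ (C ⊔ ∀r.¬A): entailed.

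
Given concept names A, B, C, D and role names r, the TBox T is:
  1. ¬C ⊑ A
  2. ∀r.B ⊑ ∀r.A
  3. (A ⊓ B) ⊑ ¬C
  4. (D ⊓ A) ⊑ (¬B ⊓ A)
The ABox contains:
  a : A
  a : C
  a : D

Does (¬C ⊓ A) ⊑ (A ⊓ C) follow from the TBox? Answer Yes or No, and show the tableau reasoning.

1. (¬C ⊓ A) ⊑ (A ⊓ C)  ⇔  ((¬C ⊓ A) ⊓ (¬A ⊔ ¬C)) unsat w.r.t. T
   open: L(x₀) ⊇ {A, ¬C, ¬D, ∃r.¬B} (+ ∃-successors)
2. Hence (¬C ⊓ A) ⊑ (A ⊓ C): not entailed.

No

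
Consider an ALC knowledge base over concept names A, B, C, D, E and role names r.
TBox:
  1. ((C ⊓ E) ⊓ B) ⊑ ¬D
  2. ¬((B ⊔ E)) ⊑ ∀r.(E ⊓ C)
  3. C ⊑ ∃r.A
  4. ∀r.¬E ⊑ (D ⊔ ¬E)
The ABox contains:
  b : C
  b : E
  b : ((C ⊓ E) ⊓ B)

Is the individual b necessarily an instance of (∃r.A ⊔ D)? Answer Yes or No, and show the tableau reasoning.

Yes

1. b : (∃r.A ⊔ D)?  L(b) = {C, E, ((C ⊓ E) ⊓ B)} ∪ {(∀r.¬A ⊓ ¬D)}
   clash {E, ¬E} at b — b ∈ (∃r.A ⊔ D)
2. Hence b : (∃r.A ⊔ D): entailed.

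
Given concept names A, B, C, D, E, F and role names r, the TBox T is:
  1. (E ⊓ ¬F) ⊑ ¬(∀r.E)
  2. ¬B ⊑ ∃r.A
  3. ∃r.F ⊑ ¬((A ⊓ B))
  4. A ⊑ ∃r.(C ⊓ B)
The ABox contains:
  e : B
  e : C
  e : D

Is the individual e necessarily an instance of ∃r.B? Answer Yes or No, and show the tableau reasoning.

No

1. e : ∃r.B?  L(e) = {B, C, D} ∪ {∀r.¬B}
   open: L(e) ⊇ {B, C, D, ¬A, ¬E, …} — e ∉ ∃r.B possible
2. Hence e : ∃r.B: not entailed.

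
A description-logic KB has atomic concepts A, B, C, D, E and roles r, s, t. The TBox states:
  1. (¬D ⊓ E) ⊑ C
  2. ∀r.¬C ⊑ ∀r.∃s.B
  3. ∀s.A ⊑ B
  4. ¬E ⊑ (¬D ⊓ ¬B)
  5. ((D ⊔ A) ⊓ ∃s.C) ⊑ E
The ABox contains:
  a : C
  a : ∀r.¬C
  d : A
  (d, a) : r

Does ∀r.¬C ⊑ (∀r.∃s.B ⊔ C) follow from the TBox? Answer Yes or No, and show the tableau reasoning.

1. ∀r.¬C ⊑ (∀r.∃s.B ⊔ C)  ⇔  (∀r.¬C ⊓ (∃r.∀s.¬B ⊓ ¬C)) unsat w.r.t. T
   all branches close; clash {C, ¬C} at x₀
2. Hence ∀r.¬C ⊑ (∀r.∃s.B ⊔ C): entailed.

Yes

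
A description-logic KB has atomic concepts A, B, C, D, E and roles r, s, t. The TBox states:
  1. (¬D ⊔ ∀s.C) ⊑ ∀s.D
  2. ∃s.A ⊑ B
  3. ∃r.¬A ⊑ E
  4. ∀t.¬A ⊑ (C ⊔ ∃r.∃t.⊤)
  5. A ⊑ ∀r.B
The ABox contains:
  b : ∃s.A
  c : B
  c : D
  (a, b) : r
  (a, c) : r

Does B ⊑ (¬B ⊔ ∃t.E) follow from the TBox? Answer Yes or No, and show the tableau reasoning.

No

1. B ⊑ (¬B ⊔ ∃t.E)  ⇔  (B ⊓ (B ⊓ ∀t.¬E)) unsat w.r.t. T
   open: L(x₀) ⊇ {B, D, ¬A, ∀r.A, ∀t.¬E, …} (+ ∃-successors)
2. Hence B ⊑ (¬B ⊔ ∃t.E): not entailed.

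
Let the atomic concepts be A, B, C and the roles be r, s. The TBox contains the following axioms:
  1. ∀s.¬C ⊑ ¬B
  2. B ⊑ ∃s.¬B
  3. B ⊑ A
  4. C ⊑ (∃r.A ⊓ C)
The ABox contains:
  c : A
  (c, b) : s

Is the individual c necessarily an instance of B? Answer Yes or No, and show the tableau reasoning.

No

1. c : B?  L(c) = {A} ∪ {¬B}
   open: L(c) ⊇ {A, ¬B, ¬C} — c ∉ B possible
2. Hence c : B: not entailed.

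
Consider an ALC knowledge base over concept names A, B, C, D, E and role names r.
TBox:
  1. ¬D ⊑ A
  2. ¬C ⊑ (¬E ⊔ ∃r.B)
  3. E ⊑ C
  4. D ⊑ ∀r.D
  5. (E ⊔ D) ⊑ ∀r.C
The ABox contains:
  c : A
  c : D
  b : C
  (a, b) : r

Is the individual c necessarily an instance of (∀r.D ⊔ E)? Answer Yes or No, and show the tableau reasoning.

1. c : (∀r.D ⊔ E)?  L(c) = {A, D} ∪ {(∃r.¬D ⊓ ¬E)}
   clash {D, ¬D} at an ∃-successor — c ∈ (∀r.D ⊔ E)
2. Hence c : (∀r.D ⊔ E): entailed.

Yes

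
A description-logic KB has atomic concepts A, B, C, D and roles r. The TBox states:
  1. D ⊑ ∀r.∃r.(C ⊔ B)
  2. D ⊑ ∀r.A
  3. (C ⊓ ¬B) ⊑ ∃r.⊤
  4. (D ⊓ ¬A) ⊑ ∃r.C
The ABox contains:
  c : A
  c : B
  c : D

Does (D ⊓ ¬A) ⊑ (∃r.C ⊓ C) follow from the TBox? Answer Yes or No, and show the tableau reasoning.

1. (D ⊓ ¬A) ⊑ (∃r.C ⊓ C)  ⇔  ((D ⊓ ¬A) ⊓ (∀r.¬C ⊔ ¬C)) unsat w.r.t. T
   apply at x₀: D⊑∀r.∃r.(C ⊔ B); D⊑∀r.A; (D ⊓ ¬A)⊑∃r.C
   open: L(x₀) ⊇ {D, ¬A, ¬C, ∀r.A, ∀r.∃r.(C ⊔ B), …} (+ ∃-successors)
2. Hence (D ⊓ ¬A) ⊑ (∃r.C ⊓ C): not entailed.

No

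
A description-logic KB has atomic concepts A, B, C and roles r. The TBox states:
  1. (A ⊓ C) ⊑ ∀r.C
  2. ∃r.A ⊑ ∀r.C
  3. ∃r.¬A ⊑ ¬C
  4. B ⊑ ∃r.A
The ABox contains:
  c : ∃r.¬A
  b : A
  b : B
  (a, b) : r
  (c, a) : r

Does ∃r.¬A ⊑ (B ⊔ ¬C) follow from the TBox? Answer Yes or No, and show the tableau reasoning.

1. ∃r.¬A ⊑ (B ⊔ ¬C)  ⇔  (∃r.¬A ⊓ (¬B ⊓ C)) unsat w.r.t. T
   all branches close; clash {C, ¬C} at x₀
2. Hence ∃r.¬A ⊑ (B ⊔ ¬C): entailed.

Yes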